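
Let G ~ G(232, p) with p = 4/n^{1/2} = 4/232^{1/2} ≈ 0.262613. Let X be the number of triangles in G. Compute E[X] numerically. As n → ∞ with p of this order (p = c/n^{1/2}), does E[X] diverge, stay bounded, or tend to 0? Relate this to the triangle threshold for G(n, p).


Number of potential triangles: C(232, 3) = 2054360.
Each occurs with probability p³ ≈ (0.262613)³ ≈ 1.81112321e-02.
By linearity: E[X] = C(232, 3)·p³ ≈ 2054360 · 1.81112321e-02 ≈ 37206.990815.
Since α = 1/2 < 1, p = c/n^{1/2} ≫ 1/n is above the triangle threshold p ~ 1/n. Asymptotically E[X] ~ (c³/6)·n^{3(1−α)} = (4³/6)·n^{1.5} → ∞; triangles are abundant w.h.p.

E[X] ≈ 37206.990815; in regime p = Θ(1/n^{1/2}) E[X] diverges (above the triangle threshold p ~ 1/n).


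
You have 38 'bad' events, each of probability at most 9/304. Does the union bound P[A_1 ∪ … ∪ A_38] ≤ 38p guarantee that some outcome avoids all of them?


Union bound: P[∪_{i=1}^{38} A_i] ≤ Σ_i P[A_i] ≤ 38·p = 38·(9/304) = 9/8.
Numerically: 9/8 ≈ 1.12500.
Is 9/8 < 1? NO.
Since the bound 9/8 is ≥ 1, the union bound is uninformative here; it does NOT by itself certify existence.

38·p = 9/8 ≈ 1.12500; existence NOT certified by the union bound.


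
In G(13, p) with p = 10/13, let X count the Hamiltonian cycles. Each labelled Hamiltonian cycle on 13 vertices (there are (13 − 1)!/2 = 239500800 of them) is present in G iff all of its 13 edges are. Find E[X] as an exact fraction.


K_13 has (13 − 1)!/2 = 239500800 labelled Hamiltonian cycles.
For each such Hamiltonian cycle H, let X_H = 1 if all 13 edges of H are present in G. Then P[X_H = 1] = p^{13} = (10/13)^{13} = 10000000000000/302875106592253.
Summing the indicators: E[X] = Σ_H E[X_H] = 239500800 · p^{13} = 239500800 · 10000000000000/302875106592253 = 2395008000000000000000/302875106592253.
Numerically: E[X] ≈ 7.9076e+06.

E[X] = 239500800 · (10/13)^{13} = 2395008000000000000000/302875106592253 ≈ 7.9076e+06.


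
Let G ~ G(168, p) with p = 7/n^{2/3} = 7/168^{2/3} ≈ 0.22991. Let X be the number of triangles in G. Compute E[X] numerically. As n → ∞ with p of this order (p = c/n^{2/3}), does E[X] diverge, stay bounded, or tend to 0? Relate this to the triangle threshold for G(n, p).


Number of potential triangles: C(168, 3) = 776216.
Each occurs with probability p³ ≈ (0.22991)³ ≈ 1.21527778e-02.
By linearity: E[X] = C(168, 3)·p³ ≈ 776216 · 1.21527778e-02 ≈ 9433.180556.
Since α = 2/3 < 1, p = c/n^{2/3} ≫ 1/n is above the triangle threshold p ~ 1/n. Asymptotically E[X] ~ (c³/6)·n^{3(1−α)} = (7³/6)·n^{1} → ∞; triangles are abundant w.h.p.

E[X] ≈ 9433.180556; in regime p = Θ(1/n^{2/3}) E[X] diverges (above the triangle threshold p ~ 1/n).


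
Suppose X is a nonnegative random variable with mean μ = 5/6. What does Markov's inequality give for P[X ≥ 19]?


μ = E[X] = 5/6, a = 19.
Markov: P[X ≥ 19] ≤ μ/a = (5/6)/19 = 5/114.
Numerically: ≈ 0.04386.
(Since a = 19 > μ = 0.83333, the bound 5/114 is < 1 and informative.)

P[X ≥ 19] ≤ 5/114 ≈ 0.04386.


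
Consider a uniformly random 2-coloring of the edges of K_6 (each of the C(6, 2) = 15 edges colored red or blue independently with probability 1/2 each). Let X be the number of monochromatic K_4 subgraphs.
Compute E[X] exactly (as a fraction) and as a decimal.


Let X = Σ_S X_S over the C(6, 4) = 15 subsets S of size 4, where X_S = 1 if the K_4 on S is monochromatic.
For a fixed S, the K_4 on S has C(4, 2) = 6 edges. P[all 6 edges red] = (1/2)^6, and likewise for blue, so P[monochromatic] = 2·(1/2)^6 = 2^{1 − 6} = 1/32.
By linearity of expectation: E[X] = C(6, 4) · 2^{1 − 6} = 15 · 1/32 = 15/32.
Numerically: E[X] ≈ 0.46875.

E[X] = C(6,4)·2^(1−C(4,2)) = 15/32 ≈ 0.46875.


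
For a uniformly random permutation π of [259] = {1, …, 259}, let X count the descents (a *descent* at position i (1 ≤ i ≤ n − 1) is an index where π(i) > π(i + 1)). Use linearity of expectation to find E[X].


Write X = Σ X_I over i = 1, …, 258, with X_I the indicator of one descent.
There are 258 indicators.
For each fixed i, the pair (π(i), π(i+1)) is a uniformly random ordered pair of distinct values from {1, …, 259}; by symmetry P[π(i) > π(i+1)] = 1/2.
By linearity: E[X] = 258 · (1/2) = (259 − 1) · (1/2) = 129 ≈ 129.000000.

E[X] = 129 = 129.000000.


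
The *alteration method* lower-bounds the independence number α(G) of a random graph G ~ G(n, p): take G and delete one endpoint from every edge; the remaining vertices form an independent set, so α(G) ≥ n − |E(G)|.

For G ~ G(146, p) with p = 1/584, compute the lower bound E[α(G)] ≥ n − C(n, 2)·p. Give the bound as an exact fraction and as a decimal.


E[|E(G)|] = C(146, 2)·p = 10585 · (1/584) = 145/8.
E[α(G)] ≥ n − E[|E(G)|] = 146 − 145/8 = 1023/8.
Numerically: ≈ 127.8750.
(This is only a lower bound; the true E[α(G)] may be larger.)

E[α(G)] ≥ 1023/8 ≈ 127.8750.


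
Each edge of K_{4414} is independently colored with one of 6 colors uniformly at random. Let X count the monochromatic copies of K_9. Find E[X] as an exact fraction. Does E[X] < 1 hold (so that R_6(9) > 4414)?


E[X] = C(4414, 9) · 6^{1 − 36} = 1738535657024887384307025382 · 6^{−35} = 1738535657024887384307025382/1719070799748422591028658176.
As a reduced fraction: E[X] = 869267828512443692153512691/859535399874211295514329088 ≈ 1.01132.
Is E[X] < 1? NO.
Since E[X] ≥ 1, the first-moment bound is inconclusive at n = 4414; it does NOT by itself certify R_6(9) > 4414.

E[X] = 869267828512443692153512691/859535399874211295514329088 ≈ 1.01132; E[X] ≥ 1; first-moment method inconclusive here.


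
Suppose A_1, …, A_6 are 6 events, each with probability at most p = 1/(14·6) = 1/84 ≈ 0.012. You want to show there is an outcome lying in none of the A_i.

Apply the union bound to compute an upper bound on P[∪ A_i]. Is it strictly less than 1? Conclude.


Union bound: P[∪_{i=1}^{6} A_i] ≤ Σ_i P[A_i] ≤ 6·p = 6·(1/84) = 1/14.
Numerically: 1/14 ≈ 0.071.
Is 1/14 < 1? YES.
Since P[∪ A_i] ≤ 1/14 < 1, the complement has P[∩ A_i^c] ≥ 1 − 1/14 = 13/14 > 0, so some outcome avoids every A_i.

6·p = 1/14 ≈ 0.071; existence CERTIFIED by the union bound.


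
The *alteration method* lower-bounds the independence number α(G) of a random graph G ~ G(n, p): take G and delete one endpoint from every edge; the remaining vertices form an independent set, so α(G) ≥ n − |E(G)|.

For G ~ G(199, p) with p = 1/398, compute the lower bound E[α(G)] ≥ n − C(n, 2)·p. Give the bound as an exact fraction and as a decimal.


E[|E(G)|] = C(199, 2)·p = 19701 · (1/398) = 99/2.
E[α(G)] ≥ n − E[|E(G)|] = 199 − 99/2 = 299/2.
Numerically: ≈ 149.50000.
(This is only a lower bound; the true E[α(G)] may be larger.)

E[α(G)] ≥ 299/2 ≈ 149.50000.


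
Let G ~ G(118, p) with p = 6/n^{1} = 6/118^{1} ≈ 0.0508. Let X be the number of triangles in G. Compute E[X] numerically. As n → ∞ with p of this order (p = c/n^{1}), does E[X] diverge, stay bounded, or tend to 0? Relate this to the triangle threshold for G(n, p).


Number of potential triangles: C(118, 3) = 266916.
Each occurs with probability p³ ≈ (0.0508)³ ≈ 1.31464e-04.
By linearity: E[X] = C(118, 3)·p³ ≈ 266916 · 1.31464e-04 ≈ 35.090.
Here α = 1, so p = 6/n is exactly at the triangle threshold p ~ 1/n. Asymptotically E[X] → c³/6 = 6³/6 = 36 ≈ 36.000, a bounded constant. In this regime the triangle count is asymptotically Poisson(c³/6).

E[X] ≈ 35.090; in regime p = Θ(1/n^{1}) E[X] stays bounded (at the triangle threshold p ~ 1/n).


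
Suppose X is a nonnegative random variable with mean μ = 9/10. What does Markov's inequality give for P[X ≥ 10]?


μ = E[X] = 9/10, a = 10.
Markov: P[X ≥ 10] ≤ μ/a = (9/10)/10 = 9/100.
Numerically: ≈ 0.09000.
(Since a = 10 > μ = 0.90000, the bound 9/100 is < 1 and informative.)

P[X ≥ 10] ≤ 9/100 ≈ 0.09000.


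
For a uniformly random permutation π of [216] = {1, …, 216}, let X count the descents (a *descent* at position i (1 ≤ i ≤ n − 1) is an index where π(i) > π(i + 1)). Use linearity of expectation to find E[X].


Write X = Σ X_I over i = 1, …, 215, with X_I the indicator of one descent.
There are 215 indicators.
For each fixed i, the pair (π(i), π(i+1)) is a uniformly random ordered pair of distinct values from {1, …, 216}; by symmetry P[π(i) > π(i+1)] = 1/2.
By linearity: E[X] = 215 · (1/2) = (216 − 1) · (1/2) = 215/2 ≈ 107.500000.

E[X] = 215/2 = 107.500000.


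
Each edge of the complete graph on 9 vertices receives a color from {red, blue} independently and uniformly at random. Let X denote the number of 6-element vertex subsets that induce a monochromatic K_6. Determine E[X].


Let X = Σ_S X_S over the C(9, 6) = 84 subsets S of size 6, where X_S = 1 if the K_6 on S is monochromatic.
For a fixed S, the K_6 on S has C(6, 2) = 15 edges. P[all 15 edges red] = (1/2)^15, and likewise for blue, so P[monochromatic] = 2·(1/2)^15 = 2^{1 − 15} = 1/16384.
By linearity: E[X] = C(9, 6) · 2^{1 − 15} = 84 · 1/16384 = 21/4096.
Numerically: E[X] ≈ 0.00513.

E[X] = C(9,6)·2^(1−C(6,2)) = 21/4096 ≈ 0.00513.


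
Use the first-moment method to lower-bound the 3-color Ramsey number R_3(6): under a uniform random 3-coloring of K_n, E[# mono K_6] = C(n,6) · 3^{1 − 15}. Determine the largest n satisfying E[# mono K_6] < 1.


We need C(n, 6) · 3^{1 − 15} < 1, i.e. C(n, 6) < 3^{15 − 1} = 4782969.
Check values of n near the boundary:
  n = 38: C(38, 6) = 2760681; 2760681 < 4782969? YES
  n = 39: C(39, 6) = 3262623; 3262623 < 4782969? YES
  n = 40: C(40, 6) = 3838380; 3838380 < 4782969? YES
  n = 41: C(41, 6) = 4496388; 4496388 < 4782969? YES
  n = 42: C(42, 6) = 5245786; 5245786 < 4782969? NO
  n = 43: C(43, 6) = 6096454; 6096454 < 4782969? NO
The largest n with C(n, 6) < 4782969 is n = 41 (where E[X] = 1498796/1594323 ≈ 0.940). Hence R_3(6) > 41, i.e. R_3(6) ≥ 42.

Largest n = 41; hence R_3(6) > 41.


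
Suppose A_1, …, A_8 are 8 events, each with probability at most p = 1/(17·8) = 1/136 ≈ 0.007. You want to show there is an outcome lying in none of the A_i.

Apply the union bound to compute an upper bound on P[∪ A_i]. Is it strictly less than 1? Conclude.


Union bound: P[∪_{i=1}^{8} A_i] ≤ Σ_i P[A_i] ≤ 8·p = 8·(1/136) = 1/17.
Numerically: 1/17 ≈ 0.059.
Is 1/17 < 1? YES.
Since P[∪ A_i] ≤ 1/17 < 1, the complement has P[∩ A_i^c] ≥ 1 − 1/17 = 16/17 > 0, so some outcome avoids every A_i.

8·p = 1/17 ≈ 0.059; existence CERTIFIED by the union bound.


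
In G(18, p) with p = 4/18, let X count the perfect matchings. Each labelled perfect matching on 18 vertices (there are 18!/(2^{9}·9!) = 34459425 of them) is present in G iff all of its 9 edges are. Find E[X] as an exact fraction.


K_18 has 18!/(2^{9}·9!) = 34459425 labelled perfect matchings.
For each such perfect matching H, let X_H = 1 if all 9 edges of H are present in G. Then P[X_H = 1] = p^{9} = (2/9)^{9} = 512/387420489.
By linearity: E[X] = Σ_H E[X_H] = 34459425 · p^{9} = 34459425 · 512/387420489 = 217817600/4782969.
Numerically: E[X] ≈ 45.5402.

E[X] = 34459425 · (2/9)^{9} = 217817600/4782969 ≈ 45.5402.


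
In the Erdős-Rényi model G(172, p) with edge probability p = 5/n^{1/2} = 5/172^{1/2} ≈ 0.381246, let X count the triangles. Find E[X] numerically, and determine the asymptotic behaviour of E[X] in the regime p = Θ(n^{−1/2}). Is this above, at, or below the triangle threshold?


Number of potential triangles: C(172, 3) = 833340.
Each occurs with probability p³ ≈ (0.381246)³ ≈ 5.54137247e-02.
By linearity: E[X] = C(172, 3)·p³ ≈ 833340 · 5.54137247e-02 ≈ 46178.473329.
Since α = 1/2 < 1, p = c/n^{1/2} ≫ 1/n is above the triangle threshold p ~ 1/n. Asymptotically E[X] ~ (c³/6)·n^{3(1−α)} = (5³/6)·n^{1.5} → ∞; triangles are abundant w.h.p.

E[X] ≈ 46178.473329; in regime p = Θ(1/n^{1/2}) E[X] diverges (above the triangle threshold p ~ 1/n).


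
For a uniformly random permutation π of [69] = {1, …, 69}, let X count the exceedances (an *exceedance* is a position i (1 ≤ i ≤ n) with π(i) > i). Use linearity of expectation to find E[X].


Write X = Σ_{i=1}^{69} X_i, where X_i = 1_{π(i) > i}.
For each fixed i, π(i) is uniform over {1, …, 69} (marginal of a uniform permutation), so P[π(i) > i] = (n − i)/n. Summing: Σ_{i=1}^{69} (n − i)/n = (0 + 1 + … + 68)/69 = 69(69 − 1)/(2·69) = (69 − 1)/2.
Hence E[X] = Σ_{i=1}^{69} (69 − i)/69 = 34 ≈ 34.000000.

E[X] = 34 = 34.000000.


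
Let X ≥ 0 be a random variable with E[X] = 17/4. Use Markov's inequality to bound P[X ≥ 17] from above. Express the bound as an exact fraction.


μ = E[X] = 17/4, a = 17.
Markov: P[X ≥ 17] ≤ μ/a = (17/4)/17 = 1/4.
Numerically: ≈ 0.250000.
(Since a = 17 > μ = 4.250000, the bound 1/4 is < 1 and informative.)

P[X ≥ 17] ≤ 1/4 ≈ 0.250000.


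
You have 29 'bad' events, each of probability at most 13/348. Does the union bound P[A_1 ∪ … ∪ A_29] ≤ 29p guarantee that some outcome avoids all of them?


Union bound: P[∪_{i=1}^{29} A_i] ≤ Σ_i P[A_i] ≤ 29·p = 29·(13/348) = 13/12.
Numerically: 13/12 ≈ 1.0833.
Is 13/12 < 1? NO.
Since the bound 13/12 is ≥ 1, the union bound is uninformative here; it does NOT by itself certify existence.

29·p = 13/12 ≈ 1.0833; existence NOT certified by the union bound.


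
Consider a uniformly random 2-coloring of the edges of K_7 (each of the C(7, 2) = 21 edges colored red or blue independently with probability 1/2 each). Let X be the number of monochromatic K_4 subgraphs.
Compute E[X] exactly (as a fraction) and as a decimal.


Let X = Σ_S X_S over the C(7, 4) = 35 subsets S of size 4, where X_S = 1 if the K_4 on S is monochromatic.
For a fixed S, the K_4 on S has C(4, 2) = 6 edges. P[all 6 edges red] = (1/2)^6, and likewise for blue, so P[monochromatic] = 2·(1/2)^6 = 2^{1 − 6} = 1/32.
By linearity: E[X] = C(7, 4) · 2^{1 − 6} = 35 · 1/32 = 35/32.
Numerically: E[X] ≈ 1.093750.

E[X] = C(7,4)·2^(1−C(4,2)) = 35/32 ≈ 1.093750.


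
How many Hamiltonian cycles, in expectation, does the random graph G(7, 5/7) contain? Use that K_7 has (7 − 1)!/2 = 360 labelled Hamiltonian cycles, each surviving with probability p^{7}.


K_7 has (7 − 1)!/2 = 360 labelled Hamiltonian cycles.
For each such Hamiltonian cycle H, let X_H = 1 if all 7 edges of H are present in G. Then P[X_H = 1] = p^{7} = (5/7)^{7} = 78125/823543.
By linearity: E[X] = Σ_H E[X_H] = 360 · p^{7} = 360 · 78125/823543 = 28125000/823543.
Numerically: E[X] ≈ 34.15.

E[X] = 360 · (5/7)^{7} = 28125000/823543 ≈ 34.15.


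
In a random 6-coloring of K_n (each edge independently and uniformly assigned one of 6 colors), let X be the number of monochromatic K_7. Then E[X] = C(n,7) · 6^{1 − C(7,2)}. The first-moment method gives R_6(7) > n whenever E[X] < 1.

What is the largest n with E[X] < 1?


We need C(n, 7) · 6^{1 − 21} < 1, i.e. C(n, 7) < 6^{21 − 1} = 3656158440062976.
Check values of n near the boundary:
  n = 566: C(566, 7) = 3557206237959440; 3557206237959440 < 3656158440062976? YES
  n = 567: C(567, 7) = 3601671315933933; 3601671315933933 < 3656158440062976? YES
  n = 568: C(568, 7) = 3646611956239704; 3646611956239704 < 3656158440062976? YES
  n = 569: C(569, 7) = 3692032389858348; 3692032389858348 < 3656158440062976? NO
  n = 570: C(570, 7) = 3737936877831720; 3737936877831720 < 3656158440062976? NO
The largest n with C(n, 7) < 3656158440062976 is n = 568 (where E[X] = 16882462760369/16926659444736 ≈ 0.997389). Hence R_6(7) > 568, i.e. R_6(7) ≥ 569.

Largest n = 568; hence R_6(7) > 568.


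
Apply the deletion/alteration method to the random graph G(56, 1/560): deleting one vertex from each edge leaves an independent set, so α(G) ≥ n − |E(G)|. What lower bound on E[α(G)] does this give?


E[|E(G)|] = C(56, 2)·p = 1540 · (1/560) = 11/4.
E[α(G)] ≥ n − E[|E(G)|] = 56 − 11/4 = 213/4.
Numerically: ≈ 53.250.
(This is only a lower bound; the true E[α(G)] may be larger.)

E[α(G)] ≥ 213/4 ≈ 53.250.


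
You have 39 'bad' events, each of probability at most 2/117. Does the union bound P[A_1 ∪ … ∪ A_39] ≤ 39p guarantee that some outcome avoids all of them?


Union bound: P[∪_{i=1}^{39} A_i] ≤ Σ_i P[A_i] ≤ 39·p = 39·(2/117) = 2/3.
Numerically: 2/3 ≈ 0.666667.
Is 2/3 < 1? YES.
Since P[∪ A_i] ≤ 2/3 < 1, the complement has P[∩ A_i^c] ≥ 1 − 2/3 = 1/3 > 0, so some outcome avoids every A_i.

39·p = 2/3 ≈ 0.666667; existence CERTIFIED by the union bound.


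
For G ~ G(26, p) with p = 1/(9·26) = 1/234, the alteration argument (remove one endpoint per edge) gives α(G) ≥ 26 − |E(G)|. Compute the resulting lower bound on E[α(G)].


E[|E(G)|] = C(26, 2)·p = 325 · (1/234) = 25/18.
E[α(G)] ≥ n − E[|E(G)|] = 26 − 25/18 = 443/18.
Numerically: ≈ 24.611111.
(This is only a lower bound; the true E[α(G)] may be larger.)

E[α(G)] ≥ 443/18 ≈ 24.611111.


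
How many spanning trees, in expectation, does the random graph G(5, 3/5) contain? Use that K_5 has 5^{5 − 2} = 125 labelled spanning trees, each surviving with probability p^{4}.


K_5 has 5^{5 − 2} = 125 labelled spanning trees.
For each such spanning tree H, let X_H = 1 if all 4 edges of H are present in G. Then P[X_H = 1] = p^{4} = (3/5)^{4} = 81/625.
Summing the indicators: E[X] = Σ_H E[X_H] = 125 · p^{4} = 125 · 81/625 = 81/5.
Numerically: E[X] ≈ 16.2.

E[X] = 125 · (3/5)^{4} = 81/5 ≈ 16.2.


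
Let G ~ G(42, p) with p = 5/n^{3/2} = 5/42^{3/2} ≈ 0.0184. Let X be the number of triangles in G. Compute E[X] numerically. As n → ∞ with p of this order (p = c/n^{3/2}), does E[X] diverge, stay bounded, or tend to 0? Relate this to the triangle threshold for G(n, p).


Number of potential triangles: C(42, 3) = 11480.
Each occurs with probability p³ ≈ (0.0184)³ ≈ 6.19852e-06.
By linearity: E[X] = C(42, 3)·p³ ≈ 11480 · 6.19852e-06 ≈ 0.071.
Since α = 3/2 > 1, p = c/n^{3/2} = o(1/n) is below the triangle threshold p ~ 1/n. Asymptotically E[X] ~ (c³/6)·n^{3(1−α)} = (5³/6)·n^{-1.5} → 0, so by Markov's inequality G has no triangles w.h.p.

E[X] ≈ 0.071; in regime p = Θ(1/n^{3/2}) E[X] tends to 0 (below the triangle threshold p ~ 1/n).


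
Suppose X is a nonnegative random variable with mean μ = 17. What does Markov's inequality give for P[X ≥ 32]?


μ = E[X] = 17, a = 32.
Markov: P[X ≥ 32] ≤ μ/a = (17)/32 = 17/32.
Numerically: ≈ 0.531.
(Since a = 32 > μ = 17.000, the bound 17/32 is < 1 and informative.)

P[X ≥ 32] ≤ 17/32 ≈ 0.531.


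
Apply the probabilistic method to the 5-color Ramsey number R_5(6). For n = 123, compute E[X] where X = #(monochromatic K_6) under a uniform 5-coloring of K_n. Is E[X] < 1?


E[X] = C(123, 6) · 5^{1 − 15} = 4249404082 · 5^{−14} = 4249404082/6103515625.
As a reduced fraction: E[X] = 4249404082/6103515625 ≈ 0.696.
Is E[X] < 1? YES.
Since E[X] < 1, there exists a 5-coloring of K_{123} with no monochromatic K_6; hence R_5(6) > 123.

E[X] = 4249404082/6103515625 ≈ 0.696; E[X] < 1, so R_5(6) > 123.


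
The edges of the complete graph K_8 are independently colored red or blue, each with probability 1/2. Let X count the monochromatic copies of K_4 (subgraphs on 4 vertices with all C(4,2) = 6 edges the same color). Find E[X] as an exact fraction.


Let X = Σ_S X_S over the C(8, 4) = 70 subsets S of size 4, where X_S = 1 if the K_4 on S is monochromatic.
For a fixed S, the K_4 on S has C(4, 2) = 6 edges. P[all 6 edges red] = (1/2)^6, and likewise for blue, so P[monochromatic] = 2·(1/2)^6 = 2^{1 − 6} = 1/32.
Summing: E[X] = C(8, 4) · 2^{1 − 6} = 70 · 1/32 = 35/16.
Numerically: E[X] ≈ 2.188.

E[X] = C(8,4)·2^(1−C(4,2)) = 35/16 ≈ 2.188.


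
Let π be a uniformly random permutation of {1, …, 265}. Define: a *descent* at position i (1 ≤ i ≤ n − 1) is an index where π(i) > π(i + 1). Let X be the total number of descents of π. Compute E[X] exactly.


Write X = Σ X_I over i = 1, …, 264, with X_I the indicator of one descent.
There are 264 indicators.
For each fixed i, the pair (π(i), π(i+1)) is a uniformly random ordered pair of distinct values from {1, …, 265}; by symmetry P[π(i) > π(i+1)] = 1/2.
By linearity: E[X] = 264 · (1/2) = (265 − 1) · (1/2) = 132 ≈ 132.000000.

E[X] = 132 = 132.000000.


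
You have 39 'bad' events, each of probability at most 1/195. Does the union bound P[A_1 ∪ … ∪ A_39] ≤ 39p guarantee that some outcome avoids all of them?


Union bound: P[∪_{i=1}^{39} A_i] ≤ Σ_i P[A_i] ≤ 39·p = 39·(1/195) = 1/5.
Numerically: 1/5 ≈ 0.2000000.
Is 1/5 < 1? YES.
Since P[∪ A_i] ≤ 1/5 < 1, the complement has P[∩ A_i^c] ≥ 1 − 1/5 = 4/5 > 0, so some outcome avoids every A_i.

39·p = 1/5 ≈ 0.2000000; existence CERTIFIED by the union bound.


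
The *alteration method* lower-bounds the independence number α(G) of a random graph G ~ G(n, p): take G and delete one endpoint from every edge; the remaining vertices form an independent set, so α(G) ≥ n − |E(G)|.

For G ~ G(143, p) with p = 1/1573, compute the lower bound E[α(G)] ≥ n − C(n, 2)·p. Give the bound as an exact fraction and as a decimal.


E[|E(G)|] = C(143, 2)·p = 10153 · (1/1573) = 71/11.
E[α(G)] ≥ n − E[|E(G)|] = 143 − 71/11 = 1502/11.
Numerically: ≈ 136.54545.
(This is only a lower bound; the true E[α(G)] may be larger.)

E[α(G)] ≥ 1502/11 ≈ 136.54545.


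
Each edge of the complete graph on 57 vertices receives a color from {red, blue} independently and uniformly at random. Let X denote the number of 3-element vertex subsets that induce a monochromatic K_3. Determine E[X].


Let X = Σ_S X_S over the C(57, 3) = 29260 subsets S of size 3, where X_S = 1 if the K_3 on S is monochromatic.
For a fixed S, the K_3 on S has C(3, 2) = 3 edges. P[all 3 edges red] = (1/2)^3, and likewise for blue, so P[monochromatic] = 2·(1/2)^3 = 2^{1 − 3} = 1/4.
By linearity of expectation: E[X] = C(57, 3) · 2^{1 − 3} = 29260 · 1/4 = 7315.
Numerically: E[X] ≈ 7315.00000.

E[X] = C(57,3)·2^(1−C(3,2)) = 7315 ≈ 7315.00000.


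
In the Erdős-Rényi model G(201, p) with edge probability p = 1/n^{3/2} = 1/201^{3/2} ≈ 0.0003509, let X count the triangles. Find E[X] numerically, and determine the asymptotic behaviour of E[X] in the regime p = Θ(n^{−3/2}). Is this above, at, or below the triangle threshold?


Number of potential triangles: C(201, 3) = 1333300.
Each occurs with probability p³ ≈ (0.0003509)³ ≈ 4.321333e-11.
By linearity: E[X] = C(201, 3)·p³ ≈ 1333300 · 4.321333e-11 ≈ 0.0001.
Since α = 3/2 > 1, p = c/n^{3/2} = o(1/n) is below the triangle threshold p ~ 1/n. Asymptotically E[X] ~ (c³/6)·n^{3(1−α)} = (1³/6)·n^{-1.5} → 0, so by Markov's inequality G has no triangles w.h.p.

E[X] ≈ 0.0001; in regime p = Θ(1/n^{3/2}) E[X] tends to 0 (below the triangle threshold p ~ 1/n).


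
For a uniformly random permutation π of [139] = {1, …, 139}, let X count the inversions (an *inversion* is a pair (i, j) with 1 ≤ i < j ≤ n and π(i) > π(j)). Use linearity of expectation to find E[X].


Write X = Σ X_I over the C(139, 2) = 9591 pairs i < j, with X_I the indicator of one inversion.
There are 9591 indicators.
For each fixed pair i < j, the values π(i) and π(j) are two distinct elements of {1, …, 139} in uniformly random order; by symmetry P[π(i) > π(j)] = 1/2.
By linearity: E[X] = 9591 · (1/2) = C(139, 2) · (1/2) = 9591/2 = 9591/2 ≈ 4795.500000.

E[X] = 9591/2 = 4795.500000.


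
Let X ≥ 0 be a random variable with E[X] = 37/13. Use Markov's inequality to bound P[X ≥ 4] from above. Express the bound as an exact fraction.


μ = E[X] = 37/13, a = 4.
Markov: P[X ≥ 4] ≤ μ/a = (37/13)/4 = 37/52.
Numerically: ≈ 0.7115.
(Since a = 4 > μ = 2.8462, the bound 37/52 is < 1 and informative.)

P[X ≥ 4] ≤ 37/52 ≈ 0.7115.


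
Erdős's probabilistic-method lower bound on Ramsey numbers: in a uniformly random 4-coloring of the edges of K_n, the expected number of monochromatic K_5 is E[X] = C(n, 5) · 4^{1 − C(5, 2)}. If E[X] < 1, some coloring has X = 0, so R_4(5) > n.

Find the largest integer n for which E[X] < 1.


We need C(n, 5) · 4^{1 − 10} < 1, i.e. C(n, 5) < 4^{10 − 1} = 262144.
Check values of n near the boundary:
  n = 31: C(31, 5) = 169911; 169911 < 262144? YES
  n = 32: C(32, 5) = 201376; 201376 < 262144? YES
  n = 33: C(33, 5) = 237336; 237336 < 262144? YES
  n = 34: C(34, 5) = 278256; 278256 < 262144? NO
The largest n with C(n, 5) < 262144 is n = 33 (where E[X] = 29667/32768 ≈ 0.905). Hence R_4(5) > 33, i.e. R_4(5) ≥ 34.

Largest n = 33; hence R_4(5) > 33.


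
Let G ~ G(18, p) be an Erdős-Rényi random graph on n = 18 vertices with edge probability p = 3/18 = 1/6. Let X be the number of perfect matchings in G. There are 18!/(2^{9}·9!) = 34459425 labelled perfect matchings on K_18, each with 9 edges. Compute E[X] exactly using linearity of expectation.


K_18 has 18!/(2^{9}·9!) = 34459425 labelled perfect matchings.
For each such perfect matching H, let X_H = 1 if all 9 edges of H are present in G. Then P[X_H = 1] = p^{9} = (1/6)^{9} = 1/10077696.
Summing the indicators: E[X] = Σ_H E[X_H] = 34459425 · p^{9} = 34459425 · 1/10077696 = 425425/124416.
Numerically: E[X] ≈ 3.42.

E[X] = 34459425 · (1/6)^{9} = 425425/124416 ≈ 3.42.


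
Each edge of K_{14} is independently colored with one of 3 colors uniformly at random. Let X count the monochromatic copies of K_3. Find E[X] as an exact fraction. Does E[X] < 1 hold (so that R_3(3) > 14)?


E[X] = C(14, 3) · 3^{1 − 3} = 364 · 3^{−2} = 364/9.
As a reduced fraction: E[X] = 364/9 ≈ 40.444.
Is E[X] < 1? NO.
Since E[X] ≥ 1, the first-moment bound is inconclusive at n = 14; it does NOT by itself certify R_3(3) > 14.

E[X] = 364/9 ≈ 40.444; E[X] ≥ 1; first-moment method inconclusive here.


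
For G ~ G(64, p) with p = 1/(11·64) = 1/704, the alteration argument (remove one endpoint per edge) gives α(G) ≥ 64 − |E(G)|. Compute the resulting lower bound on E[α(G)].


E[|E(G)|] = C(64, 2)·p = 2016 · (1/704) = 63/22.
E[α(G)] ≥ n − E[|E(G)|] = 64 − 63/22 = 1345/22.
Numerically: ≈ 61.1364.
(This is only a lower bound; the true E[α(G)] may be larger.)

E[α(G)] ≥ 1345/22 ≈ 61.1364.


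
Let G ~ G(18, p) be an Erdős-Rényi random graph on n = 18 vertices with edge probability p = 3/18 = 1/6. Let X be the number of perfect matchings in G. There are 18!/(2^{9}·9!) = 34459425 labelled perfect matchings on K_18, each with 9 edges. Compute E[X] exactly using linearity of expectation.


K_18 has 18!/(2^{9}·9!) = 34459425 labelled perfect matchings.
For each such perfect matching H, let X_H = 1 if all 9 edges of H are present in G. Then P[X_H = 1] = p^{9} = (1/6)^{9} = 1/10077696.
By linearity: E[X] = Σ_H E[X_H] = 34459425 · p^{9} = 34459425 · 1/10077696 = 425425/124416.
Numerically: E[X] ≈ 3.42.

E[X] = 34459425 · (1/6)^{9} = 425425/124416 ≈ 3.42.


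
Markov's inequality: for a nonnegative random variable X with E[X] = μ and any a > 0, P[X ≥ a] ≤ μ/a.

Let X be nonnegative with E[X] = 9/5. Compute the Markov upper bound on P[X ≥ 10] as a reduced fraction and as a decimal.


μ = E[X] = 9/5, a = 10.
Markov: P[X ≥ 10] ≤ μ/a = (9/5)/10 = 9/50.
Numerically: ≈ 0.1800.
(Since a = 10 > μ = 1.8000, the bound 9/50 is < 1 and informative.)

P[X ≥ 10] ≤ 9/50 ≈ 0.1800.


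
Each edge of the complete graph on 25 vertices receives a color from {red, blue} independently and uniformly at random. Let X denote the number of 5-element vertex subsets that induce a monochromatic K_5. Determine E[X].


Let X = Σ_S X_S over the C(25, 5) = 53130 subsets S of size 5, where X_S = 1 if the K_5 on S is monochromatic.
For a fixed S, the K_5 on S has C(5, 2) = 10 edges. P[all 10 edges red] = (1/2)^10, and likewise for blue, so P[monochromatic] = 2·(1/2)^10 = 2^{1 − 10} = 1/512.
Summing: E[X] = C(25, 5) · 2^{1 − 10} = 53130 · 1/512 = 26565/256.
Numerically: E[X] ≈ 103.76953.

E[X] = C(25,5)·2^(1−C(5,2)) = 26565/256 ≈ 103.76953.


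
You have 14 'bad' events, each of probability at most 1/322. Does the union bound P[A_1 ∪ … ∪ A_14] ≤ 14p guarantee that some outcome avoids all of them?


Union bound: P[∪_{i=1}^{14} A_i] ≤ Σ_i P[A_i] ≤ 14·p = 14·(1/322) = 1/23.
Numerically: 1/23 ≈ 0.043478.
Is 1/23 < 1? YES.
Since P[∪ A_i] ≤ 1/23 < 1, the complement has P[∩ A_i^c] ≥ 1 − 1/23 = 22/23 > 0, so some outcome avoids every A_i.

14·p = 1/23 ≈ 0.043478; existence CERTIFIED by the union bound.


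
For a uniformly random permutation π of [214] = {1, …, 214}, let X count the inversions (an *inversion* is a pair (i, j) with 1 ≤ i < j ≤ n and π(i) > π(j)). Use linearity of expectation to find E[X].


Write X = Σ X_I over the C(214, 2) = 22791 pairs i < j, with X_I the indicator of one inversion.
There are 22791 indicators.
For each fixed pair i < j, the values π(i) and π(j) are two distinct elements of {1, …, 214} in uniformly random order; by symmetry P[π(i) > π(j)] = 1/2.
By linearity: E[X] = 22791 · (1/2) = C(214, 2) · (1/2) = 22791/2 = 22791/2 ≈ 11395.500000.

E[X] = 22791/2 = 11395.500000.


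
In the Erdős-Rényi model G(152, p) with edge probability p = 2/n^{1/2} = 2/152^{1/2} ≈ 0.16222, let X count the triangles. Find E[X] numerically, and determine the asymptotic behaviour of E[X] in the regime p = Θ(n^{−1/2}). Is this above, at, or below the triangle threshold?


Number of potential triangles: C(152, 3) = 573800.
Each occurs with probability p³ ≈ (0.16222)³ ≈ 4.2689848e-03.
By linearity: E[X] = C(152, 3)·p³ ≈ 573800 · 4.2689848e-03 ≈ 2449.54346.
Since α = 1/2 < 1, p = c/n^{1/2} ≫ 1/n is above the triangle threshold p ~ 1/n. Asymptotically E[X] ~ (c³/6)·n^{3(1−α)} = (2³/6)·n^{1.5} → ∞; triangles are abundant w.h.p.

E[X] ≈ 2449.54346; in regime p = Θ(1/n^{1/2}) E[X] diverges (above the triangle threshold p ~ 1/n).


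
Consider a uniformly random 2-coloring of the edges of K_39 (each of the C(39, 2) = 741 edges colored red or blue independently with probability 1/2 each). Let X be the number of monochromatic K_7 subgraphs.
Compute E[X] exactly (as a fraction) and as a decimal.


Let X = Σ_S X_S over the C(39, 7) = 15380937 subsets S of size 7, where X_S = 1 if the K_7 on S is monochromatic.
For a fixed S, the K_7 on S has C(7, 2) = 21 edges. P[all 21 edges red] = (1/2)^21, and likewise for blue, so P[monochromatic] = 2·(1/2)^21 = 2^{1 − 21} = 1/1048576.
By linearity: E[X] = C(39, 7) · 2^{1 − 21} = 15380937 · 1/1048576 = 15380937/1048576.
Numerically: E[X] ≈ 14.668.

E[X] = C(39,7)·2^(1−C(7,2)) = 15380937/1048576 ≈ 14.668.


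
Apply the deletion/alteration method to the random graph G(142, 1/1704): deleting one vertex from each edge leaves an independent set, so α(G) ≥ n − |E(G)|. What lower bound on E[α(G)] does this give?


E[|E(G)|] = C(142, 2)·p = 10011 · (1/1704) = 47/8.
E[α(G)] ≥ n − E[|E(G)|] = 142 − 47/8 = 1089/8.
Numerically: ≈ 136.12500.
(This is only a lower bound; the true E[α(G)] may be larger.)

E[α(G)] ≥ 1089/8 ≈ 136.12500.


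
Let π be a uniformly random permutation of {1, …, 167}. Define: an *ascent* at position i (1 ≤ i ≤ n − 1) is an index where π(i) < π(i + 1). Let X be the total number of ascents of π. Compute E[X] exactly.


Write X = Σ X_I over i = 1, …, 166, with X_I the indicator of one ascent.
There are 166 indicators.
For each fixed i, the pair (π(i), π(i+1)) is a uniformly random ordered pair of distinct values from {1, …, 167}; by symmetry P[π(i) < π(i+1)] = 1/2.
By linearity: E[X] = 166 · (1/2) = (167 − 1) · (1/2) = 83 ≈ 83.0000.

E[X] = 83 = 83.0000.


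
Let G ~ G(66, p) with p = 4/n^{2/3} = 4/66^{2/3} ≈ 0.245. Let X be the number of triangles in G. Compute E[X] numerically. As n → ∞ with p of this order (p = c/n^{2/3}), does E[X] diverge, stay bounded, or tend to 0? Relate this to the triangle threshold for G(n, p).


Number of potential triangles: C(66, 3) = 45760.
Each occurs with probability p³ ≈ (0.245)³ ≈ 1.46924e-02.
By linearity: E[X] = C(66, 3)·p³ ≈ 45760 · 1.46924e-02 ≈ 672.323.
Since α = 2/3 < 1, p = c/n^{2/3} ≫ 1/n is above the triangle threshold p ~ 1/n. Asymptotically E[X] ~ (c³/6)·n^{3(1−α)} = (4³/6)·n^{1} → ∞; triangles are abundant w.h.p.

E[X] ≈ 672.323; in regime p = Θ(1/n^{2/3}) E[X] diverges (above the triangle threshold p ~ 1/n).


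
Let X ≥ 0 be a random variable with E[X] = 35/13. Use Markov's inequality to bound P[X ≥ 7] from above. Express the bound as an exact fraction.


μ = E[X] = 35/13, a = 7.
Markov: P[X ≥ 7] ≤ μ/a = (35/13)/7 = 5/13.
Numerically: ≈ 0.38462.
(Since a = 7 > μ = 2.69231, the bound 5/13 is < 1 and informative.)

P[X ≥ 7] ≤ 5/13 ≈ 0.38462.


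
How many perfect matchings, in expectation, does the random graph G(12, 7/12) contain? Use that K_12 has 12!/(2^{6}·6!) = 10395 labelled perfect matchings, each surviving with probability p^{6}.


K_12 has 12!/(2^{6}·6!) = 10395 labelled perfect matchings.
For each such perfect matching H, let X_H = 1 if all 6 edges of H are present in G. Then P[X_H = 1] = p^{6} = (7/12)^{6} = 117649/2985984.
By linearity: E[X] = Σ_H E[X_H] = 10395 · p^{6} = 10395 · 117649/2985984 = 45294865/110592.
Numerically: E[X] ≈ 409.57.

E[X] = 10395 · (7/12)^{6} = 45294865/110592 ≈ 409.57.


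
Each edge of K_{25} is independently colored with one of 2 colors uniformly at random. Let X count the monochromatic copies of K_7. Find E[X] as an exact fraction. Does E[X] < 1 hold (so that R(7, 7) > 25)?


E[X] = C(25, 7) · 2^{1 − 21} = 480700 · 2^{−20} = 480700/1048576.
As a reduced fraction: E[X] = 120175/262144 ≈ 0.45843.
Is E[X] < 1? YES.
Since E[X] < 1, there exists a 2-coloring of K_{25} with no monochromatic K_7; hence R(7, 7) > 25.

E[X] = 120175/262144 ≈ 0.45843; E[X] < 1, so R(7, 7) > 25.


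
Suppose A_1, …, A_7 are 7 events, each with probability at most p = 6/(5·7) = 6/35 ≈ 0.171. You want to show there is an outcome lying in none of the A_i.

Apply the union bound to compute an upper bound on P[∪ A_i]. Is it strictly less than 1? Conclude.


Union bound: P[∪_{i=1}^{7} A_i] ≤ Σ_i P[A_i] ≤ 7·p = 7·(6/35) = 6/5.
Numerically: 6/5 ≈ 1.200.
Is 6/5 < 1? NO.
Since the bound 6/5 is ≥ 1, the union bound is uninformative here; it does NOT by itself certify existence.

7·p = 6/5 ≈ 1.200; existence NOT certified by the union bound.


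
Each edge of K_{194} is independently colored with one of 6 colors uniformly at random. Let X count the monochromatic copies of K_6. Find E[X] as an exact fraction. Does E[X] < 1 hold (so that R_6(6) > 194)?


E[X] = C(194, 6) · 6^{1 − 15} = 68482017072 · 6^{−14} = 68482017072/78364164096.
As a reduced fraction: E[X] = 475569563/544195584 ≈ 0.873895.
Is E[X] < 1? YES.
Since E[X] < 1, there exists a 6-coloring of K_{194} with no monochromatic K_6; hence R_6(6) > 194.

E[X] = 475569563/544195584 ≈ 0.873895; E[X] < 1, so R_6(6) > 194.


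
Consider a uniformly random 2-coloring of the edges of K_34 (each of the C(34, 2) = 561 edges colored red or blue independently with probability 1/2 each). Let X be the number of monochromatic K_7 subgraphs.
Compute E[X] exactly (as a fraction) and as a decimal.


Let X = Σ_S X_S over the C(34, 7) = 5379616 subsets S of size 7, where X_S = 1 if the K_7 on S is monochromatic.
For a fixed S, the K_7 on S has C(7, 2) = 21 edges. P[all 21 edges red] = (1/2)^21, and likewise for blue, so P[monochromatic] = 2·(1/2)^21 = 2^{1 − 21} = 1/1048576.
By linearity of expectation: E[X] = C(34, 7) · 2^{1 − 21} = 5379616 · 1/1048576 = 168113/32768.
Numerically: E[X] ≈ 5.1304.

E[X] = C(34,7)·2^(1−C(7,2)) = 168113/32768 ≈ 5.1304.


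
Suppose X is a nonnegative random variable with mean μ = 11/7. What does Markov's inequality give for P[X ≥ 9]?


μ = E[X] = 11/7, a = 9.
Markov: P[X ≥ 9] ≤ μ/a = (11/7)/9 = 11/63.
Numerically: ≈ 0.174603.
(Since a = 9 > μ = 1.571429, the bound 11/63 is < 1 and informative.)

P[X ≥ 9] ≤ 11/63 ≈ 0.174603.


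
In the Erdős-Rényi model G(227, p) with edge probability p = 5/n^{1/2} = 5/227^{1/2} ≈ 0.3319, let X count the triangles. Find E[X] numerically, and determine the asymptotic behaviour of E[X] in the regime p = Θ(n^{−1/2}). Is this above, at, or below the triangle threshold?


Number of potential triangles: C(227, 3) = 1923825.
Each occurs with probability p³ ≈ (0.3319)³ ≈ 3.654864e-02.
By linearity: E[X] = C(227, 3)·p³ ≈ 1923825 · 3.654864e-02 ≈ 70313.1883.
Since α = 1/2 < 1, p = c/n^{1/2} ≫ 1/n is above the triangle threshold p ~ 1/n. Asymptotically E[X] ~ (c³/6)·n^{3(1−α)} = (5³/6)·n^{1.5} → ∞; triangles are abundant w.h.p.

E[X] ≈ 70313.1883; in regime p = Θ(1/n^{1/2}) E[X] diverges (above the triangle threshold p ~ 1/n).


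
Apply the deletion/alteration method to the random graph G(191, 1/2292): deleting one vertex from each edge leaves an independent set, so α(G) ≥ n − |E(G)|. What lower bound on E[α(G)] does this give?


E[|E(G)|] = C(191, 2)·p = 18145 · (1/2292) = 95/12.
E[α(G)] ≥ n − E[|E(G)|] = 191 − 95/12 = 2197/12.
Numerically: ≈ 183.0833.
(This is only a lower bound; the true E[α(G)] may be larger.)

E[α(G)] ≥ 2197/12 ≈ 183.0833.


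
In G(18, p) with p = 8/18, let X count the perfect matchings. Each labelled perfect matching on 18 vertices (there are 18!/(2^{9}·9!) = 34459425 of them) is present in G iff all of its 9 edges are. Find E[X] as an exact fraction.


K_18 has 18!/(2^{9}·9!) = 34459425 labelled perfect matchings.
For each such perfect matching H, let X_H = 1 if all 9 edges of H are present in G. Then P[X_H = 1] = p^{9} = (4/9)^{9} = 262144/387420489.
By linearity of expectation: E[X] = Σ_H E[X_H] = 34459425 · p^{9} = 34459425 · 262144/387420489 = 111522611200/4782969.
Numerically: E[X] ≈ 2.332e+04.

E[X] = 34459425 · (4/9)^{9} = 111522611200/4782969 ≈ 2.332e+04.


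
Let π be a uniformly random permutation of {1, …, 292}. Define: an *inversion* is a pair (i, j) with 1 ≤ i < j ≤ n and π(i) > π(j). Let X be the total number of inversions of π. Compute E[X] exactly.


Write X = Σ X_I over the C(292, 2) = 42486 pairs i < j, with X_I the indicator of one inversion.
There are 42486 indicators.
For each fixed pair i < j, the values π(i) and π(j) are two distinct elements of {1, …, 292} in uniformly random order; by symmetry P[π(i) > π(j)] = 1/2.
By linearity: E[X] = 42486 · (1/2) = C(292, 2) · (1/2) = 42486/2 = 21243 ≈ 21243.0000.

E[X] = 21243 = 21243.0000.


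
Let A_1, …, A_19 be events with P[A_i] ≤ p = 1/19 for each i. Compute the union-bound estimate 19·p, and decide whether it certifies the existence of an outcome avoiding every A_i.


Union bound: P[∪_{i=1}^{19} A_i] ≤ Σ_i P[A_i] ≤ 19·p = 19·(1/19) = 1.
Numerically: 1 ≈ 1.0000.
Is 1 < 1? NO.
Since the bound 1 is ≥ 1, the union bound is uninformative here; it does NOT by itself certify existence.

19·p = 1 ≈ 1.0000; existence NOT certified by the union bound.


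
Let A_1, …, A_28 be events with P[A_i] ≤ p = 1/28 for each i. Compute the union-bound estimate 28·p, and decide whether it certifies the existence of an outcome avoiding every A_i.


Union bound: P[∪_{i=1}^{28} A_i] ≤ Σ_i P[A_i] ≤ 28·p = 28·(1/28) = 1.
Numerically: 1 ≈ 1.000000.
Is 1 < 1? NO.
Since the bound 1 is ≥ 1, the union bound is uninformative here; it does NOT by itself certify existence.

28·p = 1 ≈ 1.000000; existence NOT certified by the union bound.


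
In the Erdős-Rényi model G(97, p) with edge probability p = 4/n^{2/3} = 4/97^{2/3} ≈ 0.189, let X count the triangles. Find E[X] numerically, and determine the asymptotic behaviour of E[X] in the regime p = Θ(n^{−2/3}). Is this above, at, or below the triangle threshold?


Number of potential triangles: C(97, 3) = 147440.
Each occurs with probability p³ ≈ (0.189)³ ≈ 6.80200e-03.
By linearity: E[X] = C(97, 3)·p³ ≈ 147440 · 6.80200e-03 ≈ 1002.887.
Since α = 2/3 < 1, p = c/n^{2/3} ≫ 1/n is above the triangle threshold p ~ 1/n. Asymptotically E[X] ~ (c³/6)·n^{3(1−α)} = (4³/6)·n^{1} → ∞; triangles are abundant w.h.p.

E[X] ≈ 1002.887; in regime p = Θ(1/n^{2/3}) E[X] diverges (above the triangle threshold p ~ 1/n).
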